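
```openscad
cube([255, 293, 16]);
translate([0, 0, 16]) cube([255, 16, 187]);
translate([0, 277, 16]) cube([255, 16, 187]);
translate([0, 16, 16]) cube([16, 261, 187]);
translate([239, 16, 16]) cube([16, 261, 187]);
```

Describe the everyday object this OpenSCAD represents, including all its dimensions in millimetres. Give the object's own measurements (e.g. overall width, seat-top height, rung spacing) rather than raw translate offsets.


An open-topped rectangular box: outside dimensions 255×293×203 mm, with a uniform wall and base thickness of 16 mm. The base is a full 255×293 slab on the floor; four walls sit on top of the base. The front and back walls (the −y and +y sides) span the full width; the two side walls fit between them.


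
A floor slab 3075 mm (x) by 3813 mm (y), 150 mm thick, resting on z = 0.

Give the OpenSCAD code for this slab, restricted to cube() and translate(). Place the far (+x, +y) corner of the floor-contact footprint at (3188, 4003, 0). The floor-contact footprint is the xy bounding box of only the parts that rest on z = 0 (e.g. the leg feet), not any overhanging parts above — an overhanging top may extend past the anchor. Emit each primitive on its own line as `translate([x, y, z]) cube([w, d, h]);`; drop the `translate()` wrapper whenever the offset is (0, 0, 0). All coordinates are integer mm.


translate([113, 190, 0]) cube([3075, 3813, 150]);


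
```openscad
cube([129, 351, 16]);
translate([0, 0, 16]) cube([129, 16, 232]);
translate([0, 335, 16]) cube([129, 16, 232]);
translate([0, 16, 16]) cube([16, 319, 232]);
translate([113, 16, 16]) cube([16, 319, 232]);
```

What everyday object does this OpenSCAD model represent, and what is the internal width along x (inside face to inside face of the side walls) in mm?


An open box. The internal width is 97 mm.

A 129×351 base slab with four walls standing on it — an open box. The base is 129 mm wide and the walls are 16 mm thick, so the internal width is 129 − 2 × 16 = 97 mm.


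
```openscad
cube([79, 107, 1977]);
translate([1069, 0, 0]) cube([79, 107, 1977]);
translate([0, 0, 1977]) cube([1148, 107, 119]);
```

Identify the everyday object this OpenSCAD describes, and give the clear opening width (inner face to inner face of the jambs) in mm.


A door frame. The clear opening width is 990 mm.

Two 1977 mm tall posts with a header on top — a door frame. The left jamb is 79 mm wide at x = 0; the right jamb starts at x = 1069. The clear opening is 1069 − 79 = 990 mm.


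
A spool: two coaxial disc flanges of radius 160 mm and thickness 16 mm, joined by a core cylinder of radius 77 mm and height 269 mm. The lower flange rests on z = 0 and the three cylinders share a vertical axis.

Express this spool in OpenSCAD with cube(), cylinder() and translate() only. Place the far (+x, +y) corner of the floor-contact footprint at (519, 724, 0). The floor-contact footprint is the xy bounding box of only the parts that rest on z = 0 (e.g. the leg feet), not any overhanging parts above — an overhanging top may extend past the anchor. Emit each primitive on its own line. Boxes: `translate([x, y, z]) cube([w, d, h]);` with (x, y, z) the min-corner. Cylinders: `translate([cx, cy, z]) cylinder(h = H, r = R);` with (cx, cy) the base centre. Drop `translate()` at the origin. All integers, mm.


translate([359, 564, 0]) cylinder(h = 16, r = 160);
translate([359, 564, 16]) cylinder(h = 269, r = 77);
translate([359, 564, 285]) cylinder(h = 16, r = 160);


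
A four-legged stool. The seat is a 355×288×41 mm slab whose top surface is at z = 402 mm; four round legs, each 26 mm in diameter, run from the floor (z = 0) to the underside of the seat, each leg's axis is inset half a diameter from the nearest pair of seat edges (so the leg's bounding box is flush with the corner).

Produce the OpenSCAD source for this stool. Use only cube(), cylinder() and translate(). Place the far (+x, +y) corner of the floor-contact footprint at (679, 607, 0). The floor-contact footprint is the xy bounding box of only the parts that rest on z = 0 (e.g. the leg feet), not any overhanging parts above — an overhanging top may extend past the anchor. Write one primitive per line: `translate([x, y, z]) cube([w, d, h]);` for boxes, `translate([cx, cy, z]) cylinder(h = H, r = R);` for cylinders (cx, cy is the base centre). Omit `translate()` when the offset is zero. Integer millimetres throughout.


translate([324, 319, 361]) cube([355, 288, 41]);
translate([337, 332, 0]) cylinder(h = 361, r = 13);
translate([666, 332, 0]) cylinder(h = 361, r = 13);
translate([337, 594, 0]) cylinder(h = 361, r = 13);
translate([666, 594, 0]) cylinder(h = 361, r = 13);


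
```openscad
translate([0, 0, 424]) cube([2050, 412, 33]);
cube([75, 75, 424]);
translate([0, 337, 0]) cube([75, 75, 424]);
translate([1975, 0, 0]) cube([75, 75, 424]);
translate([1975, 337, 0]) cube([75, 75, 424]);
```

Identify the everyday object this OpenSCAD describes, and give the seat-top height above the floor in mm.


A bench. The seat-top height is 457 mm.

A long slab on four corner posts — a bench. The slab sits at z = 424 with thickness 33, so the top is 424 + 33 = 457 mm.


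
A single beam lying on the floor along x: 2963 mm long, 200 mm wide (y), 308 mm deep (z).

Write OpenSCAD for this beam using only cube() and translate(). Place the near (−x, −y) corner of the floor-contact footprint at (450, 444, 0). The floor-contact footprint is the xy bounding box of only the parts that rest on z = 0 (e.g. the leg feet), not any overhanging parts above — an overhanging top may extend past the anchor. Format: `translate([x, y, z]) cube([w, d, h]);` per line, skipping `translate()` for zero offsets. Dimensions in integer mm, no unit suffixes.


translate([450, 444, 0]) cube([2963, 200, 308]);


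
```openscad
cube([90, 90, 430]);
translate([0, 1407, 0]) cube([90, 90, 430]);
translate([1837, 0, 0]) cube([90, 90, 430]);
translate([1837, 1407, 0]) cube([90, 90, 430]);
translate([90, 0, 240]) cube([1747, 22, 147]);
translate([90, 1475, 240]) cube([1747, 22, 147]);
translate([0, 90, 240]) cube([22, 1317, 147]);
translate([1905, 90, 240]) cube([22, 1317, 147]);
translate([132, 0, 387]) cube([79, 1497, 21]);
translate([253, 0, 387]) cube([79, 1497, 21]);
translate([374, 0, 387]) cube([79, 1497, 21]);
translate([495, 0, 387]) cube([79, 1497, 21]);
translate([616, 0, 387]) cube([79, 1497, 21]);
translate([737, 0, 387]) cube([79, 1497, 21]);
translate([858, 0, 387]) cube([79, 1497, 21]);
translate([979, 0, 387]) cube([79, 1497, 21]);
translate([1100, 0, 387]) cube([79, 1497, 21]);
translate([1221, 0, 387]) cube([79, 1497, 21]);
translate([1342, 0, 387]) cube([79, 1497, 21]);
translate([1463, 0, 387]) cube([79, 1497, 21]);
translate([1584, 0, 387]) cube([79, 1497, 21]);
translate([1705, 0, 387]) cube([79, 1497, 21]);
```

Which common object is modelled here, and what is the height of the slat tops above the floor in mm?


A bed frame. The slat-top height is 408 mm.

Four posts, four rails, and a row of slats — a bed frame. Slats sit on the rails at z = 240 + 147 = 387; with slat thickness 21, the top is 408 mm.


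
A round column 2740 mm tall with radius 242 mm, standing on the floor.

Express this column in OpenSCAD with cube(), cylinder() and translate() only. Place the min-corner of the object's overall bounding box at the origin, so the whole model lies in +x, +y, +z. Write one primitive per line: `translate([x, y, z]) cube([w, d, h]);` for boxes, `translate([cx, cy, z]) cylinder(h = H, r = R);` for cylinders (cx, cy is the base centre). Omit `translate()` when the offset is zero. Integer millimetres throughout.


translate([242, 242, 0]) cylinder(h = 2740, r = 242);


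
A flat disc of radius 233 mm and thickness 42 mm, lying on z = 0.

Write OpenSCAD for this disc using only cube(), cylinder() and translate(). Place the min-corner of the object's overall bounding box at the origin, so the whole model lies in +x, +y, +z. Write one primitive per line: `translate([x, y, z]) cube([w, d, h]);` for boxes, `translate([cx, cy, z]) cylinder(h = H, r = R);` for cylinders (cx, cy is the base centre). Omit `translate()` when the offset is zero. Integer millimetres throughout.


translate([233, 233, 0]) cylinder(h = 42, r = 233);


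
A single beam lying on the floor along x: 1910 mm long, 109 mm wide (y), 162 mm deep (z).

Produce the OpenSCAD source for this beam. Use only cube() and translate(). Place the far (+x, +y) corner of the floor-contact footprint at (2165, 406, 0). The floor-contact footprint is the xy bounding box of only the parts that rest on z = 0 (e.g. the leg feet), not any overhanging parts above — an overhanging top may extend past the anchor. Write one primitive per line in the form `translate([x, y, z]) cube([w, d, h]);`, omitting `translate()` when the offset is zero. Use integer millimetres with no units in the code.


translate([255, 297, 0]) cube([1910, 109, 162]);


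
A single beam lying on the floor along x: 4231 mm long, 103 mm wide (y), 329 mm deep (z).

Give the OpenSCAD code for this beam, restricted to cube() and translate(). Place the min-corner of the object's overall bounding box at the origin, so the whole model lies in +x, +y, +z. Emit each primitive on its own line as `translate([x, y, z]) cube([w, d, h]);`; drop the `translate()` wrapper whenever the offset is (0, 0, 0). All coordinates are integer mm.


cube([4231, 103, 329]);


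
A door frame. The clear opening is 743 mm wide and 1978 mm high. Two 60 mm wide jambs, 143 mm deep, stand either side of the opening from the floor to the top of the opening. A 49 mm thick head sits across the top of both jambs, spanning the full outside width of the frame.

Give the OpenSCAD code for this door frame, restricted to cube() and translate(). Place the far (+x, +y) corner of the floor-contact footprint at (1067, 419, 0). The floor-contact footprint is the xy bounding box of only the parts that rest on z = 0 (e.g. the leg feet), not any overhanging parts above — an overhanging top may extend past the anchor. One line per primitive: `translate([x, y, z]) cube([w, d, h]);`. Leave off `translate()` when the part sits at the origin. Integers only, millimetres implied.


translate([204, 276, 0]) cube([60, 143, 1978]);
translate([1007, 276, 0]) cube([60, 143, 1978]);
translate([204, 276, 1978]) cube([863, 143, 49]);


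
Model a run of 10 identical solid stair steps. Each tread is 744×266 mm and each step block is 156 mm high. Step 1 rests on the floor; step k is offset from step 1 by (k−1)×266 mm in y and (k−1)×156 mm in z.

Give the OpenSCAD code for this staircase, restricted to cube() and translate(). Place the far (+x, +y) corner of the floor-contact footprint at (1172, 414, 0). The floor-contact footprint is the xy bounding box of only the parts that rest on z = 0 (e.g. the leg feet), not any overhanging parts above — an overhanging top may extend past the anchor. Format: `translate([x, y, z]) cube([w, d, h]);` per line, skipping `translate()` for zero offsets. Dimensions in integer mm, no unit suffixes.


translate([428, 148, 0]) cube([744, 266, 156]);
translate([428, 414, 156]) cube([744, 266, 156]);
translate([428, 680, 312]) cube([744, 266, 156]);
translate([428, 946, 468]) cube([744, 266, 156]);
translate([428, 1212, 624]) cube([744, 266, 156]);
translate([428, 1478, 780]) cube([744, 266, 156]);
translate([428, 1744, 936]) cube([744, 266, 156]);
translate([428, 2010, 1092]) cube([744, 266, 156]);
translate([428, 2276, 1248]) cube([744, 266, 156]);
translate([428, 2542, 1404]) cube([744, 266, 156]);


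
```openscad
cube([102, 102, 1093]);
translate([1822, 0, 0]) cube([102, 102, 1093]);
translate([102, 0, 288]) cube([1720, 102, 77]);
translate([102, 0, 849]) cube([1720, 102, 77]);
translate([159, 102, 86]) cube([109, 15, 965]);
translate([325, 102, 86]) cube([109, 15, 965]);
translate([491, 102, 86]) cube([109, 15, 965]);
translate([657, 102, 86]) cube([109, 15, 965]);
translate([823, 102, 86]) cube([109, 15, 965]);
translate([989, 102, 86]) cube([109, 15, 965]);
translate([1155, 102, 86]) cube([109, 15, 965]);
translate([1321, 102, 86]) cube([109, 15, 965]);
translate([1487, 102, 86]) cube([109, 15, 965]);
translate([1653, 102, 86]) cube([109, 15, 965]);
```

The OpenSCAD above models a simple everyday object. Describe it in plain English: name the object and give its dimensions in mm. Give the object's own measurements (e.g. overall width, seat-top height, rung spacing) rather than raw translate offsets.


A fence section. Two 102×102 mm posts, 1093 mm tall, stand on the floor with a clear span of 1720 mm between their inner faces. Two horizontal rails of 102×77 mm section span the gap between the posts with their undersides at z = 288 mm and z = 849 mm, flush with the posts' −y face. 10 pickets, each 109 mm wide, 15 mm thick and 965 mm tall, are fixed to the +y face of the rails with their bottoms at z = 86 mm, spaced across the span with a 57 mm gap after the −x post and between neighbouring pickets, with 60 mm left before the +x post.


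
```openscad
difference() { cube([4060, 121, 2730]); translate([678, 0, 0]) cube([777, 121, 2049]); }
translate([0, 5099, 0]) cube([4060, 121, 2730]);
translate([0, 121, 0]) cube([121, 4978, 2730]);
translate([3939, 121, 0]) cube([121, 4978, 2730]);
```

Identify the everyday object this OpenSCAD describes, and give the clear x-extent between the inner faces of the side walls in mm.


A single room. The interior width is 3818 mm.

Four walls enclosing a rectangle with a door in the front wall — a room. Outside width 4060 minus two 121 mm walls gives 3818 mm.


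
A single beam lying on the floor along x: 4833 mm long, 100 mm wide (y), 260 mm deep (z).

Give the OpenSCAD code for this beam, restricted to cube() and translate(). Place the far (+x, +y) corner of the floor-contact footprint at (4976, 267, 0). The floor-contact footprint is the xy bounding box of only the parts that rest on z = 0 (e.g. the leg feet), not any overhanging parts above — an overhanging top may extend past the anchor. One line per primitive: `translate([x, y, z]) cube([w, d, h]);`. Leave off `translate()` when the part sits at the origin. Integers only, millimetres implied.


translate([143, 167, 0]) cube([4833, 100, 260]);


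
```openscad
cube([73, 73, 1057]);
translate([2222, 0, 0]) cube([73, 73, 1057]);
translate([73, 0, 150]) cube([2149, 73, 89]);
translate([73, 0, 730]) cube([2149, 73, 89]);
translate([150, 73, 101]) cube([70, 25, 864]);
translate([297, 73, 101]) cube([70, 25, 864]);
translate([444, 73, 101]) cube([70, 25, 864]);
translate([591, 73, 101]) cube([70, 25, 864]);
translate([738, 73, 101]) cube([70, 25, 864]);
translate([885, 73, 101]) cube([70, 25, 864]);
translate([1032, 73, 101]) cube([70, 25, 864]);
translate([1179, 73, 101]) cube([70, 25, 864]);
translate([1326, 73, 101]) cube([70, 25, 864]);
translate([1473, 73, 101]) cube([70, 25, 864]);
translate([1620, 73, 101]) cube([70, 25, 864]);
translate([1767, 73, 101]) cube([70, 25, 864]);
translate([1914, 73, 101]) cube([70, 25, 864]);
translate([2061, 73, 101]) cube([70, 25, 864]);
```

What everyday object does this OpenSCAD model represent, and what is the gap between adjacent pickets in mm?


A fence section. The picket gap is 77 mm.

Two posts, two rails, 14 pickets — a fence section. Span 2149 mm holds 14 pickets of 70 mm with 15 equal gaps: ⌊(2149 − 14·70) / 15⌋ = 77 mm.


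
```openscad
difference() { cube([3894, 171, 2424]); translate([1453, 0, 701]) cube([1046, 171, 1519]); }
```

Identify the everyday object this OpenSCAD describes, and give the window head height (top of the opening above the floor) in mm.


A wall with a window opening. The window head height is 2220 mm.

A wall with a rectangular opening subtracted — a window. Sill at z = 701, opening 1519 mm tall, so the head is at 701 + 1519 = 2220 mm.


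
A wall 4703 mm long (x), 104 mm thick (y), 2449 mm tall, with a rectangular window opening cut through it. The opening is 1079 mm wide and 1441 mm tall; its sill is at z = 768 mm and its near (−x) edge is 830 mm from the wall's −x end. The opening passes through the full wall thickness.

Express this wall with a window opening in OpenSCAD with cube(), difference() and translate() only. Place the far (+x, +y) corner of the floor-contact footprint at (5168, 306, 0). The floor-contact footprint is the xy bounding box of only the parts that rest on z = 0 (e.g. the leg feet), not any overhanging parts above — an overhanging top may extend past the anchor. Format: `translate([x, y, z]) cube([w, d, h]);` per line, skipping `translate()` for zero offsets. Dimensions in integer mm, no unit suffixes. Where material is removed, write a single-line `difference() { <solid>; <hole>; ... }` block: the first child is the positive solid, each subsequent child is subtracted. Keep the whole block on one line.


difference() { translate([465, 202, 0]) cube([4703, 104, 2449]); translate([1295, 202, 768]) cube([1079, 104, 1441]); }


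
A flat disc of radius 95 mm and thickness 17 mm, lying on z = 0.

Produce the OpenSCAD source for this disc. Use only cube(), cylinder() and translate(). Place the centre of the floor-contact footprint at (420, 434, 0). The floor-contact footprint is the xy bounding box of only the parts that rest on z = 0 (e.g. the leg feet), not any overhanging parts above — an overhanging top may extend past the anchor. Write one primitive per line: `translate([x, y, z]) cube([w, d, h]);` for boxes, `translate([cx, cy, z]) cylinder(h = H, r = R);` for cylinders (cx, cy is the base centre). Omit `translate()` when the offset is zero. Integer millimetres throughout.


translate([420, 434, 0]) cylinder(h = 17, r = 95);


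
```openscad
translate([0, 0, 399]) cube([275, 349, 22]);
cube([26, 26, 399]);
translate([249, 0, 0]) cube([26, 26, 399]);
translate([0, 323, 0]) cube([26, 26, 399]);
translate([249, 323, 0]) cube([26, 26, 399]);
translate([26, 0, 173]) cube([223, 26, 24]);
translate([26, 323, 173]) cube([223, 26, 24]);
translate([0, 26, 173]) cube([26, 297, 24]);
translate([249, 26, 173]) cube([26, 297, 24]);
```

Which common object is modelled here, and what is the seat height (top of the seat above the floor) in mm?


A stool. The seat height is 421 mm.

A 275×349×22 slab at z = 399 on four corner posts — a stool. The seat top is 399 + 22 = 421 mm.


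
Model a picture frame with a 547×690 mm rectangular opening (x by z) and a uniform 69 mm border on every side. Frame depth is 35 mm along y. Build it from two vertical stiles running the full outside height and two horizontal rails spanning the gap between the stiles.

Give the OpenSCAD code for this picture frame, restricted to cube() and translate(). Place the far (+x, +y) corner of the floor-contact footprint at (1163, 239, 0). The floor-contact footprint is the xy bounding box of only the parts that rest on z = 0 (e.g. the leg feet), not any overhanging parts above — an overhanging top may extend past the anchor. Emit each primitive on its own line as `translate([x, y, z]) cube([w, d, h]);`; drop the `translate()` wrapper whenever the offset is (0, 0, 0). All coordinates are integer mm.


translate([478, 204, 0]) cube([69, 35, 828]);
translate([1094, 204, 0]) cube([69, 35, 828]);
translate([547, 204, 0]) cube([547, 35, 69]);
translate([547, 204, 759]) cube([547, 35, 69]);


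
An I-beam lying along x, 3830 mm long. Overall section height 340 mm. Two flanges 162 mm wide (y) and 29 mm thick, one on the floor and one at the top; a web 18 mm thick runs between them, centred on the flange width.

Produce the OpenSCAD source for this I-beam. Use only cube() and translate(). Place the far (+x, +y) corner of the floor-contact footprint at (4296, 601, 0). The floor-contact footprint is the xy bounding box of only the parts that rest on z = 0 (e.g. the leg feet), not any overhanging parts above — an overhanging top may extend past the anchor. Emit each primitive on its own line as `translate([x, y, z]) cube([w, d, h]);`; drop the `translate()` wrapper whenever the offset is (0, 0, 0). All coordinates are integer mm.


translate([466, 439, 0]) cube([3830, 162, 29]);
translate([466, 511, 29]) cube([3830, 18, 282]);
translate([466, 439, 311]) cube([3830, 162, 29]);


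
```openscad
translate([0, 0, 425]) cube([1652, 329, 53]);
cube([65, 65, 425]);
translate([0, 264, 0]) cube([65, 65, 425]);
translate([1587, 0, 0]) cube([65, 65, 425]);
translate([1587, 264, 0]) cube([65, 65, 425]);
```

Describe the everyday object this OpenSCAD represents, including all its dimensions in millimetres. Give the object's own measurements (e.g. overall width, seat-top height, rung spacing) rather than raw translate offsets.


A long wooden bench with a 1652 mm (x) × 329 mm (y) seat, 53 mm thick, its top surface 478 mm above the floor. Four 65 mm square legs at the seat corners, flush with the edges, run from z = 0 to the seat underside.


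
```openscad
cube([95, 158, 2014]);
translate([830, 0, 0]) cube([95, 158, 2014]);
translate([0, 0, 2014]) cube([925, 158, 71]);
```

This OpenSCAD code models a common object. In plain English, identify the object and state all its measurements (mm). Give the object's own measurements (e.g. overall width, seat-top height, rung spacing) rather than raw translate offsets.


A door frame. The clear opening is 735 mm wide and 2014 mm high. Two 95 mm wide jambs, 158 mm deep, stand either side of the opening from the floor to the top of the opening. A 71 mm thick head sits across the top of both jambs, spanning the full outside width of the frame.


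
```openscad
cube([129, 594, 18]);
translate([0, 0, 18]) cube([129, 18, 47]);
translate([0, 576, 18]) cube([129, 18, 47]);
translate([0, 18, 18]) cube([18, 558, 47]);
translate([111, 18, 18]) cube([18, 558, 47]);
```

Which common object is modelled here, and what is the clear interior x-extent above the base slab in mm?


An open box. The internal width is 93 mm.

A 129×594 base slab with four walls standing on it — an open box. The base is 129 mm wide and the walls are 18 mm thick, so the internal width is 129 − 2 × 18 = 93 mm.


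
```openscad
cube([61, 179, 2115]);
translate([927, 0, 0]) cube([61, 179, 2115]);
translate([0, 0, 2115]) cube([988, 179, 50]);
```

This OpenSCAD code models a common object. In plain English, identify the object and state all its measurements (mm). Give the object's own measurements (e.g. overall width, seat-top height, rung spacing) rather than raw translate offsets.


A door frame. The clear opening is 866 mm wide and 2115 mm high. Two 61 mm wide jambs, 179 mm deep, stand either side of the opening from the floor to the top of the opening. A 50 mm thick head sits across the top of both jambs, spanning the full outside width of the frame.


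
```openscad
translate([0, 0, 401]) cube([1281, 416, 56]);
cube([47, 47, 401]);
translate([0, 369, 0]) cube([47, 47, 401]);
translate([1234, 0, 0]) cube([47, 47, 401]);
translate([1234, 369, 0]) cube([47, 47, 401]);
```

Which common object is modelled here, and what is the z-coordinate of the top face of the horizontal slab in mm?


A bench. The seat-top height is 457 mm.

A long slab on four corner posts — a bench. The slab sits at z = 401 with thickness 56, so the top is 401 + 56 = 457 mm.


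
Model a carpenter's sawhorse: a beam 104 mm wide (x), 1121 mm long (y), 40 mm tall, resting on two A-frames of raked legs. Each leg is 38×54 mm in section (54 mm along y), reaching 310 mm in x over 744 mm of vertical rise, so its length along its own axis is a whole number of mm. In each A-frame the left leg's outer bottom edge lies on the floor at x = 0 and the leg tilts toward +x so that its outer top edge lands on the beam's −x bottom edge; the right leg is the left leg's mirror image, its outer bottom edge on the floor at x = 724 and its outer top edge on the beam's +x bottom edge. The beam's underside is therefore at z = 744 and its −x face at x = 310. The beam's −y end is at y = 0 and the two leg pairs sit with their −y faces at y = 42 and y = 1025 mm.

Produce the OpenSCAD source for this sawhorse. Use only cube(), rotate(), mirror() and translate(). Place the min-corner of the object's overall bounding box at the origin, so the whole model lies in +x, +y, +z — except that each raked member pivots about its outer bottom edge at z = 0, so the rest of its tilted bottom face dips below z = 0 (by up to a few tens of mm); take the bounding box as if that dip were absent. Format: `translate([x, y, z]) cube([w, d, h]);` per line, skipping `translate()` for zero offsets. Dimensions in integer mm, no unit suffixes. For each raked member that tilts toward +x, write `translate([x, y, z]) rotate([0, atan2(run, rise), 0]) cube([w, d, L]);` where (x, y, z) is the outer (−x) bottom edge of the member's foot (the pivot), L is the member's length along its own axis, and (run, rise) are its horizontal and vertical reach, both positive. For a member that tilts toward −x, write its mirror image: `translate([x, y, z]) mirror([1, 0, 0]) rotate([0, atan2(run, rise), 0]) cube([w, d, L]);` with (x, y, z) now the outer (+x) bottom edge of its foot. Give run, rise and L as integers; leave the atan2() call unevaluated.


// leg length = √(310² + 744²) = 806
// right-leg outer foot x = 2·310 + 104 = 724
// beam min-corner = (310, 0, 744)
translate([310, 0, 744]) cube([104, 1121, 40]);
translate([0, 42, 0]) rotate([0, atan2(310, 744), 0]) cube([38, 54, 806]);
translate([724, 42, 0]) mirror([1, 0, 0]) rotate([0, atan2(310, 744), 0]) cube([38, 54, 806]);
translate([0, 1025, 0]) rotate([0, atan2(310, 744), 0]) cube([38, 54, 806]);
translate([724, 1025, 0]) mirror([1, 0, 0]) rotate([0, atan2(310, 744), 0]) cube([38, 54, 806]);


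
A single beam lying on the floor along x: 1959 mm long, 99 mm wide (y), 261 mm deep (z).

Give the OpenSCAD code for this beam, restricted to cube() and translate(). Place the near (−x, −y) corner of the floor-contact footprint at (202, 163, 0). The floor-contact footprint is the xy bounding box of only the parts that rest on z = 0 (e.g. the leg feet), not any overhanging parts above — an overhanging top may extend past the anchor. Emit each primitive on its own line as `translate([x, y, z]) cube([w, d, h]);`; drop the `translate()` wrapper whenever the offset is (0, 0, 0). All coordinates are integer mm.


translate([202, 163, 0]) cube([1959, 99, 261]);


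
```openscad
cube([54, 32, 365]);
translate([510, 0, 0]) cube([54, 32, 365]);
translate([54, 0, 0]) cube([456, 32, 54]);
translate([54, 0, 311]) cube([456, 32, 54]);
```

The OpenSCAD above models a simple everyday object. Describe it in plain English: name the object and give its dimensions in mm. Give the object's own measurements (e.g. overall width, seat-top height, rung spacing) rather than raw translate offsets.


A rectangular picture frame lying in the x–z plane (depth along y). The opening is 456 mm wide (x) by 257 mm tall (z), surrounded by a border 54 mm wide on all four sides. The frame is 32 mm deep and is made of two full-height vertical stiles with two horizontal rails fitted between them.


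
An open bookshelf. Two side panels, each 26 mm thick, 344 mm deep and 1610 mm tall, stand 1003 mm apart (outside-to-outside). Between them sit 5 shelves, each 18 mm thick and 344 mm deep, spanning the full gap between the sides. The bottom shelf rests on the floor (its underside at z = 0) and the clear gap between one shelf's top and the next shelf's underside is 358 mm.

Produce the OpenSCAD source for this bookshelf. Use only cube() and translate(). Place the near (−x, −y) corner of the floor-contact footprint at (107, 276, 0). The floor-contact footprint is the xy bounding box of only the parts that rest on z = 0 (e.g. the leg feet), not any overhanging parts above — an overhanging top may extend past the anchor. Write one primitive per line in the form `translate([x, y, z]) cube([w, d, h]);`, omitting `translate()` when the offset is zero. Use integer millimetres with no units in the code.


translate([107, 276, 0]) cube([26, 344, 1610]);
translate([1084, 276, 0]) cube([26, 344, 1610]);
translate([133, 276, 0]) cube([951, 344, 18]);
translate([133, 276, 376]) cube([951, 344, 18]);
translate([133, 276, 752]) cube([951, 344, 18]);
translate([133, 276, 1128]) cube([951, 344, 18]);
translate([133, 276, 1504]) cube([951, 344, 18]);


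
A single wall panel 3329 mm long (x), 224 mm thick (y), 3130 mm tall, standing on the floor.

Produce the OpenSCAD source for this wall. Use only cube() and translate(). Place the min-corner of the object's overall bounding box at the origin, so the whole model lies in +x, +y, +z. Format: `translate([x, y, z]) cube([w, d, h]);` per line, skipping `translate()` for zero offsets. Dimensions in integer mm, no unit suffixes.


cube([3329, 224, 3130]);


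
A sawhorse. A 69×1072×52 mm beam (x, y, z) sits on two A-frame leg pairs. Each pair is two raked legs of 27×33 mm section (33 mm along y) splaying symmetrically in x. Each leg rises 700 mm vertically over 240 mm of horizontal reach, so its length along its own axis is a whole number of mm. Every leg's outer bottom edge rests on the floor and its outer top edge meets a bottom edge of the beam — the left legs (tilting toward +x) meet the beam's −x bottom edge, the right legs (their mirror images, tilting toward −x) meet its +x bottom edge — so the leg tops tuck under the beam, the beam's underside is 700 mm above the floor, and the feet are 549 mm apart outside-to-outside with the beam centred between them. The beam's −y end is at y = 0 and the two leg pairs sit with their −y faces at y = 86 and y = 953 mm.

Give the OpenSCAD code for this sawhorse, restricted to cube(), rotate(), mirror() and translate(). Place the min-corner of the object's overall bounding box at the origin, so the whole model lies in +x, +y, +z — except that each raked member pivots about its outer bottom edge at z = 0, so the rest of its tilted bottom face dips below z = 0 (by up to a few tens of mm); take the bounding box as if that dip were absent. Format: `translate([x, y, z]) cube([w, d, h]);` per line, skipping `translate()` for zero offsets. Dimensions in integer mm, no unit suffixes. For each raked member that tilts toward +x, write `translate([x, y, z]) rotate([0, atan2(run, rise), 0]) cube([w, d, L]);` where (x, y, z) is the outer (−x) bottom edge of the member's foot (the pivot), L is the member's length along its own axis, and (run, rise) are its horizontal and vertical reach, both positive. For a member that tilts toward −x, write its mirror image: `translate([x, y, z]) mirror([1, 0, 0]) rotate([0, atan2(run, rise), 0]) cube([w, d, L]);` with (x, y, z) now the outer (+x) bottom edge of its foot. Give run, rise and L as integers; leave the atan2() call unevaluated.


translate([240, 0, 700]) cube([69, 1072, 52]);
translate([0, 86, 0]) rotate([0, atan2(240, 700), 0]) cube([27, 33, 740]);
translate([549, 86, 0]) mirror([1, 0, 0]) rotate([0, atan2(240, 700), 0]) cube([27, 33, 740]);
translate([0, 953, 0]) rotate([0, atan2(240, 700), 0]) cube([27, 33, 740]);
translate([549, 953, 0]) mirror([1, 0, 0]) rotate([0, atan2(240, 700), 0]) cube([27, 33, 740]);


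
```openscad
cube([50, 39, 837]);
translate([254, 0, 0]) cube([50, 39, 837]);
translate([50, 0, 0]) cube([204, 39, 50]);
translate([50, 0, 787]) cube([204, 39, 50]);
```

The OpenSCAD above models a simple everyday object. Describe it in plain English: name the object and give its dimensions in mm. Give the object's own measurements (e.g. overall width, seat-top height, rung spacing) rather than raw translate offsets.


A rectangular picture frame lying in the x–z plane (depth along y). The opening is 204 mm wide (x) by 737 mm tall (z), surrounded by a border 50 mm wide on all four sides. The frame is 39 mm deep and is made of two full-height vertical stiles with two horizontal rails fitted between them.


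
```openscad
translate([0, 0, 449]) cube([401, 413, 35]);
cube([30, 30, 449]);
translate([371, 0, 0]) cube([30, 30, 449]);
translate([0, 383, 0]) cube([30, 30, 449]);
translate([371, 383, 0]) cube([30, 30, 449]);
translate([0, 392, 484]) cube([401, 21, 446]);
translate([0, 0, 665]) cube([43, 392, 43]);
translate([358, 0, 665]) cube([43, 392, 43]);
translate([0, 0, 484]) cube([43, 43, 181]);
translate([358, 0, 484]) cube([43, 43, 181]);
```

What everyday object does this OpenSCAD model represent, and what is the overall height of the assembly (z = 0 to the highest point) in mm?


A chair. The overall height is 930 mm.

A slab on four corner posts with a tall panel at the back — a chair. The seat slab sits at z = 449 with thickness 35, and the 446 mm backrest starts at the seat top, so the overall height is 449 + 35 + 446 = 930 mm.


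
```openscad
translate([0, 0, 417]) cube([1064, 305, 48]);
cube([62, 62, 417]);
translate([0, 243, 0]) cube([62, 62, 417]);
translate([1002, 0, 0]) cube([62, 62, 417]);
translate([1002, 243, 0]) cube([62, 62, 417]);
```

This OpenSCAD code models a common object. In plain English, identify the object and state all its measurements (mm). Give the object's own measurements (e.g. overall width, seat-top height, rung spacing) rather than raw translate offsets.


A long wooden bench with a 1064 mm (x) × 305 mm (y) seat, 48 mm thick, its top surface 465 mm above the floor. Four 62 mm square legs at the seat corners, flush with the edges, run from z = 0 to the seat underside.


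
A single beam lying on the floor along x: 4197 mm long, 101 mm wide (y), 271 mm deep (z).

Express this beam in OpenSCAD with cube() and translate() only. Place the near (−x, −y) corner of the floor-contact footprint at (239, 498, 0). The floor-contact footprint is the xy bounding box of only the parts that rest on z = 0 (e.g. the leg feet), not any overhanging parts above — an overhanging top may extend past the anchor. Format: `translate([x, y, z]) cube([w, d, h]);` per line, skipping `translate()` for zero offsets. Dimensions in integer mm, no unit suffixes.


translate([239, 498, 0]) cube([4197, 101, 271]);


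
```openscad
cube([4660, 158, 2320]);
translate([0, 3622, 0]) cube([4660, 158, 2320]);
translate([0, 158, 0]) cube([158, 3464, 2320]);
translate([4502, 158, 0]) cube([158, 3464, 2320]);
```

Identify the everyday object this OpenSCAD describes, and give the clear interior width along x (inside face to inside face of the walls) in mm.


A house (or room) frame. The interior width is 4344 mm.

Four 2320 mm walls enclosing a rectangle with no floor or roof — a room or house frame. Outside width is 4660 mm and wall thickness is 158 mm, so the interior width is 4660 − 2 × 158 = 4344 mm.


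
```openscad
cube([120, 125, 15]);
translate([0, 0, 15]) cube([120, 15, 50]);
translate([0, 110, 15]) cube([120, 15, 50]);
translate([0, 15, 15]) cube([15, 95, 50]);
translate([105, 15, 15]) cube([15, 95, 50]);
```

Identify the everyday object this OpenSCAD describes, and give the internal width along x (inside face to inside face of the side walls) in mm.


An open box. The internal width is 90 mm.

A 120×125 base slab with four walls standing on it — an open box. The base is 120 mm wide and the walls are 15 mm thick, so the internal width is 120 − 2 × 15 = 90 mm.


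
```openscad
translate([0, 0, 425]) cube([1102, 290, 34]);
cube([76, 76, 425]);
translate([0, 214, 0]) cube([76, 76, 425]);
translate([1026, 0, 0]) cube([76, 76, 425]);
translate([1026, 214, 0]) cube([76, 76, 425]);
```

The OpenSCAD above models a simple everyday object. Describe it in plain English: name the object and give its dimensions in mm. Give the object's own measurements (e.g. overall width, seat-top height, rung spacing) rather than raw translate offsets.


A long wooden bench with a 1102 mm (x) × 290 mm (y) seat, 34 mm thick, its top surface 459 mm above the floor. Four 76 mm square legs at the seat corners, flush with the edges, run from z = 0 to the seat underside.


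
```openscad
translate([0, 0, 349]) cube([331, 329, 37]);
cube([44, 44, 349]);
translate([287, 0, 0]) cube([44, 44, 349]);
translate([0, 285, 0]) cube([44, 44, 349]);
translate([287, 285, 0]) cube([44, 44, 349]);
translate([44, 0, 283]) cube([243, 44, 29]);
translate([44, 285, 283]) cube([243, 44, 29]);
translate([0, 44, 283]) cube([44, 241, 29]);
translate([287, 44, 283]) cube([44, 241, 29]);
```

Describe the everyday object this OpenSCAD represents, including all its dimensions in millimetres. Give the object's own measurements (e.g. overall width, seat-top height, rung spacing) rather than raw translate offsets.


A simple wooden stool: a rectangular seat 331 mm (x) by 329 mm (y), 37 mm thick, top face at z = 386 mm, on four square legs, each 44×44 mm in cross-section. The legs rest on z = 0, each flush with a corner of the seat. Four stretchers, 44 mm wide and 29 mm tall, connect adjacent legs with their undersides at z = 283 mm, each running between the inner faces of the legs it joins and aligned with the legs' outer faces on the other axis.


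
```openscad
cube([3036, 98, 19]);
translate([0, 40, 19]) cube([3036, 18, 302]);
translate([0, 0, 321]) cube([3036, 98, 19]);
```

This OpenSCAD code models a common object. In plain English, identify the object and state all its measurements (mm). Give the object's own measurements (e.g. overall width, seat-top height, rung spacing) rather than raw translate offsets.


An I-beam lying along x, 3036 mm long. Overall section height 340 mm. Two flanges 98 mm wide (y) and 19 mm thick, one on the floor and one at the top; a web 18 mm thick runs between them, centred on the flange width.


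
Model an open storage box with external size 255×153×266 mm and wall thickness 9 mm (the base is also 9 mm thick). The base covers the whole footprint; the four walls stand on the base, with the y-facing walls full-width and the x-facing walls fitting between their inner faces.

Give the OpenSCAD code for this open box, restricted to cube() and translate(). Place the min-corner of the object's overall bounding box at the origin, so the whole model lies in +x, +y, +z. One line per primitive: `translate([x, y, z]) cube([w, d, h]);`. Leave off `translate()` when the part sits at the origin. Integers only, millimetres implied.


cube([255, 153, 9]);
translate([0, 0, 9]) cube([255, 9, 257]);
translate([0, 144, 9]) cube([255, 9, 257]);
translate([0, 9, 9]) cube([9, 135, 257]);
translate([246, 9, 9]) cube([9, 135, 257]);


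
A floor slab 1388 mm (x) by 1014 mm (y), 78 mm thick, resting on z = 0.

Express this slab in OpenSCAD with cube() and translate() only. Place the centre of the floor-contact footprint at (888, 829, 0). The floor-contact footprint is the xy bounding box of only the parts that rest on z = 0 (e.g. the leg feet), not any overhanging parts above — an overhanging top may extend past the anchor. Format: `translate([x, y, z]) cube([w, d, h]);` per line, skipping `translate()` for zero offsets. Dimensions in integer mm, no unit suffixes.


translate([194, 322, 0]) cube([1388, 1014, 78]);


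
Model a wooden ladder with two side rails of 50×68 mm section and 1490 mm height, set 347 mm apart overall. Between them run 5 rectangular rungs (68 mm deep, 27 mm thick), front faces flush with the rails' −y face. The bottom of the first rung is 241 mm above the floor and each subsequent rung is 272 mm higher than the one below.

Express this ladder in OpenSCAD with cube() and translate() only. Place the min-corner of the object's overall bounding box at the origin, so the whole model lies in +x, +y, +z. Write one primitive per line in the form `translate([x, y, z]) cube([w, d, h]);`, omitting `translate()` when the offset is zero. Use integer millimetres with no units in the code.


cube([50, 68, 1490]);
translate([297, 0, 0]) cube([50, 68, 1490]);
translate([50, 0, 241]) cube([247, 68, 27]);
translate([50, 0, 513]) cube([247, 68, 27]);
translate([50, 0, 785]) cube([247, 68, 27]);
translate([50, 0, 1057]) cube([247, 68, 27]);
translate([50, 0, 1329]) cube([247, 68, 27]);


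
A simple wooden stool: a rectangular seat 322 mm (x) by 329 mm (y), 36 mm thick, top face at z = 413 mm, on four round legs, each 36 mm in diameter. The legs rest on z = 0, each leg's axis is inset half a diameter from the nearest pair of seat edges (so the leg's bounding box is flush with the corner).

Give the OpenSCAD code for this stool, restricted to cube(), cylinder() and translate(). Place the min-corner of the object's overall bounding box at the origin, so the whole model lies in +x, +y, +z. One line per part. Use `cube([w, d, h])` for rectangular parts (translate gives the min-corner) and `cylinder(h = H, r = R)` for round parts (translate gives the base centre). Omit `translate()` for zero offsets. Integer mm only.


translate([0, 0, 377]) cube([322, 329, 36]);
translate([18, 18, 0]) cylinder(h = 377, r = 18);
translate([304, 18, 0]) cylinder(h = 377, r = 18);
translate([18, 311, 0]) cylinder(h = 377, r = 18);
translate([304, 311, 0]) cylinder(h = 377, r = 18);
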